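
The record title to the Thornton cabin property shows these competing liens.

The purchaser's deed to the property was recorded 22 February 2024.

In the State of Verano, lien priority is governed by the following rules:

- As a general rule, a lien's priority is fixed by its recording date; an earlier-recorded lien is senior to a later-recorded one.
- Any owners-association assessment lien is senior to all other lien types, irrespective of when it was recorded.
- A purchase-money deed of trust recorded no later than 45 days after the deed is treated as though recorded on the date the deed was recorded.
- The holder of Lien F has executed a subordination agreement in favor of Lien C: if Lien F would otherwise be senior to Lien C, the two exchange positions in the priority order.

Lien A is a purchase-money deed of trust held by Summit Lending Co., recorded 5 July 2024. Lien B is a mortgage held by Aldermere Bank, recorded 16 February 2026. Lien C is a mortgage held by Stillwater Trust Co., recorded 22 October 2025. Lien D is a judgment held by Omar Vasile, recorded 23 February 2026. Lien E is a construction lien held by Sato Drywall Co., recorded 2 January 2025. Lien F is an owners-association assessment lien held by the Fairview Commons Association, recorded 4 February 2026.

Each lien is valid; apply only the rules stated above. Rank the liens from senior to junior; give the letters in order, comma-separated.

C, A, E, F, B, D

Effective dates after the stated exceptions: A missed the 45-day window (134 days after the deed), so its recording date stands.
F, as an owners-association assessment lien, has superpriority and ranks first.
The other liens, earliest effective date first: A (5 July 2024), E (2 January 2025), C (22 October 2025), B (16 February 2026), D (23 February 2026).
F would otherwise be senior to C, so under the subordination agreement F and C exchange positions.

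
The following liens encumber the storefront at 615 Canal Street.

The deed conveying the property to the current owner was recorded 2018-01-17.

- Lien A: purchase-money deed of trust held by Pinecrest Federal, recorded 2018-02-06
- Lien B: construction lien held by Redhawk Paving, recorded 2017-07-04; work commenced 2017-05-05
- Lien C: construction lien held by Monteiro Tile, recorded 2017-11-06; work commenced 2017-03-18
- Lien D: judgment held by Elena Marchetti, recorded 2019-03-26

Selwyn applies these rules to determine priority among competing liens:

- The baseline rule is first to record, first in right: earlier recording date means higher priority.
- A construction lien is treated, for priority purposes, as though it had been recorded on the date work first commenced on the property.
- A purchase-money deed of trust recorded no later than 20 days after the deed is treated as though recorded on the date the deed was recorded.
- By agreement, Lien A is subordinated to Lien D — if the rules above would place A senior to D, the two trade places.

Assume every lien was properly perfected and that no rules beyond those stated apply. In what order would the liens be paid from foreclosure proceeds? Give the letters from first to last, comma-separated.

First, effective dates: A's effective date is the deed date, 2018-01-17; B is treated as recorded 2017-05-05, the work-commencement date; C relates back to 2017-03-18 (work commenced).
By effective date: C (2017-03-18), B (2017-05-05), A (2018-01-17), D (2019-03-26).
The subordination applies — A was senior to D — so A and D swap.

C, B, D, A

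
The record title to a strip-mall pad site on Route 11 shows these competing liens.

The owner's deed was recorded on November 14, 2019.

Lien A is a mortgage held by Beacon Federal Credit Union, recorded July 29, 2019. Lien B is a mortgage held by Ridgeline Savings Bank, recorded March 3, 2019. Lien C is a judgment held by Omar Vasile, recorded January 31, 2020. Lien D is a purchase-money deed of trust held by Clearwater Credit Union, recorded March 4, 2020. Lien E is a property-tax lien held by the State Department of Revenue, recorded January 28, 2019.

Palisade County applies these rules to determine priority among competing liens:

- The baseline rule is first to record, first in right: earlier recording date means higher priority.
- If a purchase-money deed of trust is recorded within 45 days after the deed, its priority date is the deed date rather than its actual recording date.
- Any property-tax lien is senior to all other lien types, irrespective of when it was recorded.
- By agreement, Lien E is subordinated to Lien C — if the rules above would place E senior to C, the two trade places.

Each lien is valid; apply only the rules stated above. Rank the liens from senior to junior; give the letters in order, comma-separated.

C, B, A, E, D

Adjusting effective dates: D was recorded 111 days after the deed — beyond 45 days — so no relation-back applies.
E, as a property-tax lien, has superpriority and ranks first.
Among the remaining liens, by effective date: B (March 3, 2019), A (July 29, 2019), C (January 31, 2020), D (March 4, 2020).
E would otherwise be senior to C, so under the subordination agreement E and C exchange positions.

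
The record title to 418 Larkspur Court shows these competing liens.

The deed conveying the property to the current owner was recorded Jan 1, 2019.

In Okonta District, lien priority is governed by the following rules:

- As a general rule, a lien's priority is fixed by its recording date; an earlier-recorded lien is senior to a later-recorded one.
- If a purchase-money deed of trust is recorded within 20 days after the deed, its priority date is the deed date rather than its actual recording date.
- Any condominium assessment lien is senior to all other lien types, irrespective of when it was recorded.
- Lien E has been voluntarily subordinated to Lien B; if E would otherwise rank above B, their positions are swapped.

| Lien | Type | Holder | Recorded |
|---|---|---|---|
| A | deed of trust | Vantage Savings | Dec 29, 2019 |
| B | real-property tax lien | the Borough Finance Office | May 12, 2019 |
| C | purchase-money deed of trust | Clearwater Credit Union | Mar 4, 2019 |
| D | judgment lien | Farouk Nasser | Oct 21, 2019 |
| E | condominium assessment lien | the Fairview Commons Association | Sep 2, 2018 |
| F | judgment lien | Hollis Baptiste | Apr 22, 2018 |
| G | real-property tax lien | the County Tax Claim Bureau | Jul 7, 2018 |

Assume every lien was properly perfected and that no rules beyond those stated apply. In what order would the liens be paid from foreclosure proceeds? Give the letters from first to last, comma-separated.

B, F, G, C, E, D, A

First, effective dates: C missed the 20-day window (62 days after the deed), so its recording date stands.
E, as a condominium assessment lien, has superpriority and ranks first.
Ordering the rest by effective date: F (Apr 22, 2018), G (Jul 7, 2018), C (Mar 4, 2019), B (May 12, 2019), D (Oct 21, 2019), A (Dec 29, 2019).
The subordination applies — E was senior to B — so E and B swap.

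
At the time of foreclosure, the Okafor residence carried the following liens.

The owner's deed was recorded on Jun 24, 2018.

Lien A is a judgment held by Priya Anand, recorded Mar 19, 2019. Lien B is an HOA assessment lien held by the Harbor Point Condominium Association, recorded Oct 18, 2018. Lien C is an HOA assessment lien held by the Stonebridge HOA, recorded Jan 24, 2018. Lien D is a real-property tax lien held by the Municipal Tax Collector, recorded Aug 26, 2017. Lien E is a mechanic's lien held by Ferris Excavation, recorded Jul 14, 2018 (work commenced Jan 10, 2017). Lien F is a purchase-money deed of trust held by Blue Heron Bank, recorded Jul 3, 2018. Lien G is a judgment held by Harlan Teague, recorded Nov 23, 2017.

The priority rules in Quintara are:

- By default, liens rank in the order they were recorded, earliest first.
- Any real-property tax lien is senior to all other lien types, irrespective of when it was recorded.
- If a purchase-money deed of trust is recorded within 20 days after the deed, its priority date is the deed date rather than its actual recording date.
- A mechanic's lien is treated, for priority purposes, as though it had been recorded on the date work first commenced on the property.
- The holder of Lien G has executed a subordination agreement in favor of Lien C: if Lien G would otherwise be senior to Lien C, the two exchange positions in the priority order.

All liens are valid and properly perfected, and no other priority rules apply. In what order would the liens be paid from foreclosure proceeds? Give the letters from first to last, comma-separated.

D, E, C, G, F, B, A

First, effective dates: E is treated as recorded Jan 10, 2017, the work-commencement date; F's effective date is the deed date, Jun 24, 2018.
D, as a real-property tax lien, has superpriority and ranks first.
Ordering the rest by effective date: E (Jan 10, 2017), G (Nov 23, 2017), C (Jan 24, 2018), F (Jun 24, 2018), B (Oct 18, 2018), A (Mar 19, 2019).
Because G would otherwise rank above C, the subordination swaps them.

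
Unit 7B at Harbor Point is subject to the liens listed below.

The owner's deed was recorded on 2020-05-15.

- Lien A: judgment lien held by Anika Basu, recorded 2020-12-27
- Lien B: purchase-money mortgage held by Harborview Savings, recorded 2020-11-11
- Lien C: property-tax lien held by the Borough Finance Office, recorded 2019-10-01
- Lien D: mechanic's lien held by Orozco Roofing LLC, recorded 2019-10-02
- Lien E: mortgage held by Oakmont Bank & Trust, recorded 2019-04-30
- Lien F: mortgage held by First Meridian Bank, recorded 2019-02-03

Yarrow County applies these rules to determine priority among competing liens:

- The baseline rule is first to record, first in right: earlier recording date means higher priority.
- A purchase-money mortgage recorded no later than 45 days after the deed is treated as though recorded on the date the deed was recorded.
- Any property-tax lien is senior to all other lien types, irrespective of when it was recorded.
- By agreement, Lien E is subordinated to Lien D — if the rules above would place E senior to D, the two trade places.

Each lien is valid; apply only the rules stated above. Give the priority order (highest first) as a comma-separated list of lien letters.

C, F, D, E, B, A

Adjusting effective dates: B missed the 45-day window (180 days after the deed), so its recording date stands.
C is a property-tax lien and takes priority over every other lien.
Remaining liens by effective date: F (2019-02-03), E (2019-04-30), D (2019-10-02), B (2020-11-11), A (2020-12-27).
E would otherwise be senior to D, so under the subordination agreement E and D exchange positions.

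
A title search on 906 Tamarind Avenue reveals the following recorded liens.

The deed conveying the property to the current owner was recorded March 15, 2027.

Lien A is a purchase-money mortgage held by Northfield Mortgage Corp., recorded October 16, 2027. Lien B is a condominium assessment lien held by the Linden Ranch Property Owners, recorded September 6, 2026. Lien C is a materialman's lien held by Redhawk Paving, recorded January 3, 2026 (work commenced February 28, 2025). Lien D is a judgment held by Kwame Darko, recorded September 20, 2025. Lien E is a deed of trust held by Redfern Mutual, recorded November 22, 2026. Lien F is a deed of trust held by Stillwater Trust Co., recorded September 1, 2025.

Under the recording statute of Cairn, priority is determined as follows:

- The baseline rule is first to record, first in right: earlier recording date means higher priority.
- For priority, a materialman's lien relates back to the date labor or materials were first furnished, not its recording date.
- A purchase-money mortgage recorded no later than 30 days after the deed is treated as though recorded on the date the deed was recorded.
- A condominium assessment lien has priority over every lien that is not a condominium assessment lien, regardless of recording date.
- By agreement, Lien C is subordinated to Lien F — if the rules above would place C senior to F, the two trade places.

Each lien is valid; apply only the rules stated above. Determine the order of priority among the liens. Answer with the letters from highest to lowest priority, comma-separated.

B, F, C, D, E, A

Effective dates: A was recorded 215 days after the deed — beyond 30 days — so no relation-back applies; C's effective date is February 28, 2025, when work began.
As a condominium assessment lien, B is senior to every other lien.
The other liens, earliest effective date first: C (February 28, 2025), F (September 1, 2025), D (September 20, 2025), E (November 22, 2026), A (October 16, 2027).
Because C would otherwise rank above F, the subordination swaps them.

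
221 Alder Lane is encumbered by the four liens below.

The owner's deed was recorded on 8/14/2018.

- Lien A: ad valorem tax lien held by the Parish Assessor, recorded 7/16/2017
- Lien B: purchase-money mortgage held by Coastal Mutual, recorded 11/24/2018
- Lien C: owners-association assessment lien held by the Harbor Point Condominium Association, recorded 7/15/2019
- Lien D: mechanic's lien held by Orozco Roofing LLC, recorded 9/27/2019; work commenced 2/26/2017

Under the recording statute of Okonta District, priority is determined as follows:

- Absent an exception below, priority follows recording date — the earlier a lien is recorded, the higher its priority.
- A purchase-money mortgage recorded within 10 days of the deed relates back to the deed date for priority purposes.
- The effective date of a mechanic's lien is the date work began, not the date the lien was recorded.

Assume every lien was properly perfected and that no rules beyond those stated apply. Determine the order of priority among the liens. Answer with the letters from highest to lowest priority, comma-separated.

Effective dates after the stated exceptions: B was recorded 102 days after the deed — beyond 10 days — so no relation-back applies; D relates back to 2/26/2017 (work commenced).
Sorted by effective date: D (2/26/2017), A (7/16/2017), B (11/24/2018), C (7/15/2019).

D, A, B, C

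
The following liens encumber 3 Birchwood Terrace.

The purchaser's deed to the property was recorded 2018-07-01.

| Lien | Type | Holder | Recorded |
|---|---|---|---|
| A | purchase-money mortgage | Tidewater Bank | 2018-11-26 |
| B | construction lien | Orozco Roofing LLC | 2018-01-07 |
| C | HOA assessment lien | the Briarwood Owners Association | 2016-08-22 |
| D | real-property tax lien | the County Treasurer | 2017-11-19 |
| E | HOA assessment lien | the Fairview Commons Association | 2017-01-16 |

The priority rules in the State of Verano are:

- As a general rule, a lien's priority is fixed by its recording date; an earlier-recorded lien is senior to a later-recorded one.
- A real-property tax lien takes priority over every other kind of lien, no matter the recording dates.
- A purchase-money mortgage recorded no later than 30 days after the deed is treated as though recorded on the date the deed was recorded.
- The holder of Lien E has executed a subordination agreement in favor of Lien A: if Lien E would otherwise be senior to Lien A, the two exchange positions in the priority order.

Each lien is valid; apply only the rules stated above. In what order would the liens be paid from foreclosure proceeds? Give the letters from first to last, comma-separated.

Effective dates: A was recorded 148 days after the deed — beyond 30 days — so no relation-back applies.
D, as a real-property tax lien, has superpriority and ranks first.
The other liens, earliest effective date first: C (2016-08-22), E (2017-01-16), B (2018-01-07), A (2018-11-26).
E is senior to A before the subordination, so the two trade places.

D, C, A, B, E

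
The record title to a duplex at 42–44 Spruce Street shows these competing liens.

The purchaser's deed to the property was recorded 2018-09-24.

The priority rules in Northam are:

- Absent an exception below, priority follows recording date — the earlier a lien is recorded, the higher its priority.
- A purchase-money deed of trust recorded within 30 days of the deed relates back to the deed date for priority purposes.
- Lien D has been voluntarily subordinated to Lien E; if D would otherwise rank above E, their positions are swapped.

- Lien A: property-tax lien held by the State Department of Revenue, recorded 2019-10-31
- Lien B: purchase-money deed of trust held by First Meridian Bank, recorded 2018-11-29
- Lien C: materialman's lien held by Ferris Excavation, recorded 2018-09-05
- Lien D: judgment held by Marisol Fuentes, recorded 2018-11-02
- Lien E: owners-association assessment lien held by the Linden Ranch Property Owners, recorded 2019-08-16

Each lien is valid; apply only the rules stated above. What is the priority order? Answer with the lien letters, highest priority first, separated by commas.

First, effective dates: B was recorded 66 days after the deed — beyond 30 days — so no relation-back applies.
Sorted by effective date: C (2018-09-05), D (2018-11-02), B (2018-11-29), E (2019-08-16), A (2019-10-31).
The subordination applies — D was senior to E — so D and E swap.

C, E, B, D, A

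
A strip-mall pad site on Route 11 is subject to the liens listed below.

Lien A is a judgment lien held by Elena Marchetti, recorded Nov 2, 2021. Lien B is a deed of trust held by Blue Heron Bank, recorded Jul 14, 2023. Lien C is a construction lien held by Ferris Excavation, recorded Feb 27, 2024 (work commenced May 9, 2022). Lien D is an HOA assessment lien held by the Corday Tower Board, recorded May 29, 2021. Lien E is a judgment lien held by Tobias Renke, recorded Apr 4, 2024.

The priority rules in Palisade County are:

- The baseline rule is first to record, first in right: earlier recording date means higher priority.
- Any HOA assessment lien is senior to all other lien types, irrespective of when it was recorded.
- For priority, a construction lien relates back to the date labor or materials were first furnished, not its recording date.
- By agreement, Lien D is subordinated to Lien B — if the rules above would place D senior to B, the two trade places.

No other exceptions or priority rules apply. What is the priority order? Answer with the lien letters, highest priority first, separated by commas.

Adjusting effective dates: C is treated as recorded May 9, 2022, the work-commencement date.
D is an HOA assessment lien, so it outranks all other liens regardless of date.
Remaining liens by effective date: A (Nov 2, 2021), C (May 9, 2022), B (Jul 14, 2023), E (Apr 4, 2024).
Because D would otherwise rank above B, the subordination swaps them.

B, A, C, D, E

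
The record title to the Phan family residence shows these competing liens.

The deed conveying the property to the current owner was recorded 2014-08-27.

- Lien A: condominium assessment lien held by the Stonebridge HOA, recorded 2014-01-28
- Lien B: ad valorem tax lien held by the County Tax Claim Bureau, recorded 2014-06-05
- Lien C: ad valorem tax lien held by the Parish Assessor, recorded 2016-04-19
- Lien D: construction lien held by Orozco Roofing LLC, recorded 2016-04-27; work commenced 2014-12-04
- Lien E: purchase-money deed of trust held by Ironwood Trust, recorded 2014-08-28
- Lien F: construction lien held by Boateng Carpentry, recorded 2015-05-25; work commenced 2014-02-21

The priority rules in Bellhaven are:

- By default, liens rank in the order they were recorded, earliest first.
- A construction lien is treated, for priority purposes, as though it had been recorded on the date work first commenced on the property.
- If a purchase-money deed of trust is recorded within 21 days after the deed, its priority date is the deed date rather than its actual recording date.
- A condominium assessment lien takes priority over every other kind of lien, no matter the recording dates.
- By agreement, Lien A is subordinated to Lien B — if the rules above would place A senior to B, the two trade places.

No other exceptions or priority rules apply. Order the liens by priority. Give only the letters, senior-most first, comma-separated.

B, F, A, E, D, C

Effective dates after the stated exceptions: D is treated as recorded 2014-12-04, the work-commencement date; E's effective date is the deed date, 2014-08-27; F relates back to 2014-02-21 (work commenced).
As a condominium assessment lien, A is senior to every other lien.
Among the remaining liens, by effective date: F (2014-02-21), B (2014-06-05), E (2014-08-27), D (2014-12-04), C (2016-04-19).
The subordination applies — A was senior to B — so A and B swap.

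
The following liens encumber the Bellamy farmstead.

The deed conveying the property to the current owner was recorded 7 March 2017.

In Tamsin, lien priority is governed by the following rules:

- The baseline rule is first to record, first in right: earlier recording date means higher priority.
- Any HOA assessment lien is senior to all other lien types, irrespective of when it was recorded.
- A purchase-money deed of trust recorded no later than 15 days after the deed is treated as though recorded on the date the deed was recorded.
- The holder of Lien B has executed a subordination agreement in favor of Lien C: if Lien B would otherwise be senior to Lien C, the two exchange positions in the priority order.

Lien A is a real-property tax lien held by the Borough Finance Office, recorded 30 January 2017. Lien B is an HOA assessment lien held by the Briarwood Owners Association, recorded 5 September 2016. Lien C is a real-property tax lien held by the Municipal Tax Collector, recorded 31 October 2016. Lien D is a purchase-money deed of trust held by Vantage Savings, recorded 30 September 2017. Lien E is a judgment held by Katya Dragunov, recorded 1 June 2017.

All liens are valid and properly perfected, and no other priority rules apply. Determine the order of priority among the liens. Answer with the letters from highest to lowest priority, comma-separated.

Effective dates: D was recorded 207 days after the deed — beyond 15 days — so no relation-back applies.
B is an HOA assessment lien, so it outranks all other liens regardless of date.
The other liens, earliest effective date first: C (31 October 2016), A (30 January 2017), E (1 June 2017), D (30 September 2017).
Because B would otherwise rank above C, the subordination swaps them.

C, B, A, E, D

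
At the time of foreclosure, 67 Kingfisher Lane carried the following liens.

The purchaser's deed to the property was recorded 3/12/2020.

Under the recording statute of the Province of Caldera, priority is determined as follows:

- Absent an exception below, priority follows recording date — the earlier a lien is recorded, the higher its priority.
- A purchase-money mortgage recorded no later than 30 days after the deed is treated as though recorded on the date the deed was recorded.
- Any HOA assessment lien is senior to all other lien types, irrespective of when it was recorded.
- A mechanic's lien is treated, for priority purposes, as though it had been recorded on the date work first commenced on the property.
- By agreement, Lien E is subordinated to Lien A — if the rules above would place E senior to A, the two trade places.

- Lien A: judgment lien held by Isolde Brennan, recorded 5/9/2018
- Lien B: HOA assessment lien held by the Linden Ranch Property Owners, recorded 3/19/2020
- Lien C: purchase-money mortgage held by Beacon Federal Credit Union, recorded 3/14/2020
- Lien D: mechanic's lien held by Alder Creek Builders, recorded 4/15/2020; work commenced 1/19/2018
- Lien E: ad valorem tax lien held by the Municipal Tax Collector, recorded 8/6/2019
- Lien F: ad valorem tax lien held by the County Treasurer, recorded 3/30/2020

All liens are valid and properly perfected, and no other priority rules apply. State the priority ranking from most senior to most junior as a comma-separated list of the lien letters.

B, D, A, E, C, F

Effective dates: C relates back to the deed date 3/12/2020; D is treated as recorded 1/19/2018, the work-commencement date.
B, as an HOA assessment lien, has superpriority and ranks first.
Remaining liens by effective date: D (1/19/2018), A (5/9/2018), E (8/6/2019), C (3/12/2020), F (3/30/2020).
E is already junior to A, so the subordination agreement changes nothing.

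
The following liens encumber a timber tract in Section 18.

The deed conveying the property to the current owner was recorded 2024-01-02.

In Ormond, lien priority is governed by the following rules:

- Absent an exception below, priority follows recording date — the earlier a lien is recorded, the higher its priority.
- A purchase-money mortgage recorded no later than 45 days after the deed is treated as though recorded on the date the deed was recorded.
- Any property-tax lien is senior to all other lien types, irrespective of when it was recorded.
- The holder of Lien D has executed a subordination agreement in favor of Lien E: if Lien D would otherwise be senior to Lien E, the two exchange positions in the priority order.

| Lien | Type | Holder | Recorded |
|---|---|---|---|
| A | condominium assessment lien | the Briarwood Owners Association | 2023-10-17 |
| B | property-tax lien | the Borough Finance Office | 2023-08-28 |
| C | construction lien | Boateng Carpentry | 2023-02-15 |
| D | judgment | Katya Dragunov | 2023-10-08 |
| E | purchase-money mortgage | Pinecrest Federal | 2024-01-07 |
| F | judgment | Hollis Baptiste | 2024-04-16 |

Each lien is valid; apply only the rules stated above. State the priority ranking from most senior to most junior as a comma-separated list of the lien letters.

B, C, E, A, D, F

Adjusting effective dates: E relates back to the deed date 2024-01-02.
B is a property-tax lien and takes priority over every other lien.
Remaining liens by effective date: C (2023-02-15), D (2023-10-08), A (2023-10-17), E (2024-01-02), F (2024-04-16).
Because D would otherwise rank above E, the subordination swaps them.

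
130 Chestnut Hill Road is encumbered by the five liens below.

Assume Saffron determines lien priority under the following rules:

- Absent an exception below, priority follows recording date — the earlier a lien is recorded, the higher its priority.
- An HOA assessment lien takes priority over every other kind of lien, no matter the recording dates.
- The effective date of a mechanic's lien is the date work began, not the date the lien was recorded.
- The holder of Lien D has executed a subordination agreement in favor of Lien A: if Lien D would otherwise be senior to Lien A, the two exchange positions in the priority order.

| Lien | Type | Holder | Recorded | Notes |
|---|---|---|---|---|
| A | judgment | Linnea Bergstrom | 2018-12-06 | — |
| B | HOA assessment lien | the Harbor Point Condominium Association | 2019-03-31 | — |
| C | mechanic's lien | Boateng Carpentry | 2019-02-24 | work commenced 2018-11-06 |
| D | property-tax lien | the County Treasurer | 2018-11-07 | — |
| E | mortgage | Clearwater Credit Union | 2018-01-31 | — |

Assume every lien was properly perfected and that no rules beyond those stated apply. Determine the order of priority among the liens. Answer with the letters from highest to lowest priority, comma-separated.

B, E, C, A, D

Effective dates after the stated exceptions: C's effective date is 2018-11-06, when work began.
B is an HOA assessment lien and takes priority over every other lien.
Ordering the rest by effective date: E (2018-01-31), C (2018-11-06), D (2018-11-07), A (2018-12-06).
D would otherwise be senior to A, so under the subordination agreement D and A exchange positions.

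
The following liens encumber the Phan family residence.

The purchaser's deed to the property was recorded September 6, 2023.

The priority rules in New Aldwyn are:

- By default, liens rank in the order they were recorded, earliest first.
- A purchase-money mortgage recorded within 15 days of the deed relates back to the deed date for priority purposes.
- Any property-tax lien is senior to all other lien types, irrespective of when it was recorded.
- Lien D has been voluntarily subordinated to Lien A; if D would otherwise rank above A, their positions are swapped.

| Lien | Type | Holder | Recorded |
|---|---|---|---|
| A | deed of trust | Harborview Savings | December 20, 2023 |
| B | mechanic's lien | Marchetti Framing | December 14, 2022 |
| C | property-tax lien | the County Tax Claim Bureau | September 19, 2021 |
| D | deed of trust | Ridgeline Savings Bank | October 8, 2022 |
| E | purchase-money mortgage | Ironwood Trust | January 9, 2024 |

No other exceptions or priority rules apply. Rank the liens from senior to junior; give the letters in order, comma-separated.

Adjusting effective dates: E missed the 15-day window (125 days after the deed), so its recording date stands.
C, as a property-tax lien, has superpriority and ranks first.
Among the remaining liens, by effective date: D (October 8, 2022), B (December 14, 2022), A (December 20, 2023), E (January 9, 2024).
D is senior to A before the subordination, so the two trade places.

C, A, B, D, E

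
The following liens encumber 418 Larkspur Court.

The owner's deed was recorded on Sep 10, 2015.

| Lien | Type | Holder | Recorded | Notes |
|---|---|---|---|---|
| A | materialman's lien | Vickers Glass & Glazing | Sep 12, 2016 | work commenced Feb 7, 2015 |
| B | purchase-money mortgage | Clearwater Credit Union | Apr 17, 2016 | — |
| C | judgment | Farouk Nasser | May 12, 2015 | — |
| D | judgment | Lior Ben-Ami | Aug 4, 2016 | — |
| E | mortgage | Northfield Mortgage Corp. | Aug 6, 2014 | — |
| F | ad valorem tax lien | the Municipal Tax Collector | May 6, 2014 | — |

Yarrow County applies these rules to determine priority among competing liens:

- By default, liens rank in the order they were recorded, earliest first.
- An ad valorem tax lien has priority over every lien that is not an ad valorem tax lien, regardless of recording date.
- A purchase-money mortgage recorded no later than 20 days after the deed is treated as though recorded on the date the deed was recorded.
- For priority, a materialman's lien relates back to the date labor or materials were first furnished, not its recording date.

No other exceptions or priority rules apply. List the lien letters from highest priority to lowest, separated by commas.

Adjusting effective dates: A relates back to Feb 7, 2015 (work commenced); B was recorded 220 days after the deed — beyond 20 days — so no relation-back applies.
F is an ad valorem tax lien and takes priority over every other lien.
The other liens, earliest effective date first: E (Aug 6, 2014), A (Feb 7, 2015), C (May 12, 2015), B (Apr 17, 2016), D (Aug 4, 2016).

F, E, A, C, B, D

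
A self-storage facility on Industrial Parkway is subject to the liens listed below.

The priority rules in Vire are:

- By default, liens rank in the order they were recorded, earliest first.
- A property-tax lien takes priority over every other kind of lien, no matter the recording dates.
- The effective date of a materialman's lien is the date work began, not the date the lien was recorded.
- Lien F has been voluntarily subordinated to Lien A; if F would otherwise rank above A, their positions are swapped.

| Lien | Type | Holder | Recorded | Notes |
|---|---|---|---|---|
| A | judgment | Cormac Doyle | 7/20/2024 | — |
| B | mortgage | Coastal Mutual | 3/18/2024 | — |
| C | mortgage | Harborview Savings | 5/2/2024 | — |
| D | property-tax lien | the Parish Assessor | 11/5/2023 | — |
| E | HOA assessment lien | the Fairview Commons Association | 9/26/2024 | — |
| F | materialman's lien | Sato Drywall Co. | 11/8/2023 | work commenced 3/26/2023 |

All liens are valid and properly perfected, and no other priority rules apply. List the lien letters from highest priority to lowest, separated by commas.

Adjusting effective dates: F is treated as recorded 3/26/2023, the work-commencement date.
D is a property-tax lien and takes priority over every other lien.
Ordering the rest by effective date: F (3/26/2023), B (3/18/2024), C (5/2/2024), A (7/20/2024), E (9/26/2024).
The subordination applies — F was senior to A — so F and A swap.

D, A, B, C, F, E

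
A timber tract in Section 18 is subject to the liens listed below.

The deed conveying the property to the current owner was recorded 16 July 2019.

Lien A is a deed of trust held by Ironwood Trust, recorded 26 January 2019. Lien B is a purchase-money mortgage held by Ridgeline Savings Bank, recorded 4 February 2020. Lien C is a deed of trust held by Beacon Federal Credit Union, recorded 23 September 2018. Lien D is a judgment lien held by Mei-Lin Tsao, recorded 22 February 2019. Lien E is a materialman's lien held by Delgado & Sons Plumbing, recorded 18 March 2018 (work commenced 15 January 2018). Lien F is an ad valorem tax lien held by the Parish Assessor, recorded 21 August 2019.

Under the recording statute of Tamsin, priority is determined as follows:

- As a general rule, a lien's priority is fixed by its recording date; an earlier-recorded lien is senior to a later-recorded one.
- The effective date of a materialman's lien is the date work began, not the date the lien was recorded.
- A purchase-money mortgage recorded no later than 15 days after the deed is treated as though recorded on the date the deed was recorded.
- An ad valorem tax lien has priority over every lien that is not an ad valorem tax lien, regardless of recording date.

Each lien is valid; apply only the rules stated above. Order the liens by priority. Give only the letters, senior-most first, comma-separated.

Adjusting effective dates: B was recorded 203 days after the deed, outside the 15-day window, so it keeps its recording date; E's effective date is 15 January 2018, when work began.
F is an ad valorem tax lien, so it outranks all other liens regardless of date.
Among the remaining liens, by effective date: E (15 January 2018), C (23 September 2018), A (26 January 2019), D (22 February 2019), B (4 February 2020).

F, E, C, A, D, B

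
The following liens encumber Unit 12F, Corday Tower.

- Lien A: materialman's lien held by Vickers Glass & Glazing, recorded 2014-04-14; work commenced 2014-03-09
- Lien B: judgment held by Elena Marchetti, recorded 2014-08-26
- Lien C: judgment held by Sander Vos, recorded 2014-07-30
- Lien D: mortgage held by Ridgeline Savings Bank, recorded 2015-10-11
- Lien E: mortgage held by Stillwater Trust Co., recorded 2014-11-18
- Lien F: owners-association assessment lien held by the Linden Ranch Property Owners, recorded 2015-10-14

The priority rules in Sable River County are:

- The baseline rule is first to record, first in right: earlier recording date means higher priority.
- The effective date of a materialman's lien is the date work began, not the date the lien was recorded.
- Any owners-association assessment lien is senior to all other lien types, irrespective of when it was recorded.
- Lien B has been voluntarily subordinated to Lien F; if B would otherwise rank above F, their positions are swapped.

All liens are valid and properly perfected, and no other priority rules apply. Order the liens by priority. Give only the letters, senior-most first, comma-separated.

F, A, C, B, E, D

Adjusting effective dates: A is treated as recorded 2014-03-09, the work-commencement date.
F, as an owners-association assessment lien, has superpriority and ranks first.
Among the remaining liens, by effective date: A (2014-03-09), C (2014-07-30), B (2014-08-26), E (2014-11-18), D (2015-10-11).
B is already junior to F, so the subordination agreement changes nothing.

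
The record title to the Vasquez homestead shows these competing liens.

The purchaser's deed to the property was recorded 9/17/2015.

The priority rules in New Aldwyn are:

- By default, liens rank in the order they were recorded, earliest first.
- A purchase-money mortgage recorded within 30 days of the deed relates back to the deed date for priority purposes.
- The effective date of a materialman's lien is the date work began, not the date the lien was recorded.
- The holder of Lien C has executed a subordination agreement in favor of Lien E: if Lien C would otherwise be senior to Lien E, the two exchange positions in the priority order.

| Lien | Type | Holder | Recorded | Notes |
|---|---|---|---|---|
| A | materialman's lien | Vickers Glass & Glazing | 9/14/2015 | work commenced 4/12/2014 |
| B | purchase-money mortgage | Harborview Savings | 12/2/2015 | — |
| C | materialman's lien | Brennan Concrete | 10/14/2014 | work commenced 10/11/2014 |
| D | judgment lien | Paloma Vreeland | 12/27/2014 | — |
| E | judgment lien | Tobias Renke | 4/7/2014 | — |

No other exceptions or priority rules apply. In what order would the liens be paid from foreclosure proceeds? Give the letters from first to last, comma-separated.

Effective dates: A's effective date is 4/12/2014, when work began; B missed the 30-day window (76 days after the deed), so its recording date stands; C's effective date is 10/11/2014, when work began.
Sorted by effective date: E (4/7/2014), A (4/12/2014), C (10/11/2014), D (12/27/2014), B (12/2/2015).
C already ranks below E; the subordination has no effect.

E, A, C, D, B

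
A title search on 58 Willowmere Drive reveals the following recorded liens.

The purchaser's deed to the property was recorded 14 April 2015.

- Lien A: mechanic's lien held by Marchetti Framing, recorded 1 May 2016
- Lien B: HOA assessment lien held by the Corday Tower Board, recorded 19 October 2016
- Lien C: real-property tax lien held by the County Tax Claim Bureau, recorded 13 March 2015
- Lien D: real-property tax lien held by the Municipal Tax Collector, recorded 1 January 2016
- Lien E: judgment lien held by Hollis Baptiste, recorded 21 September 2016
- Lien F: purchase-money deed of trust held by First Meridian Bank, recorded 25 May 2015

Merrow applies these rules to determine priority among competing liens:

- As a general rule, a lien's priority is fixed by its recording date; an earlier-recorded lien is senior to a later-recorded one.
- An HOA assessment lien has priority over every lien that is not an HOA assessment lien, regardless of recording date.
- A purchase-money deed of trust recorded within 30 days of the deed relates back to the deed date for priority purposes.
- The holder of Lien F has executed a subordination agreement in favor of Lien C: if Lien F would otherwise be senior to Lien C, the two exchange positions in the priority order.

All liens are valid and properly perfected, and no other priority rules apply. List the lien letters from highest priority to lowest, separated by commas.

Effective dates: F missed the 30-day window (41 days after the deed), so its recording date stands.
B is an HOA assessment lien, so it outranks all other liens regardless of date.
The other liens, earliest effective date first: C (13 March 2015), F (25 May 2015), D (1 January 2016), A (1 May 2016), E (21 September 2016).
Since F is not senior to C, the subordination leaves the order unchanged.

B, C, F, D, A, E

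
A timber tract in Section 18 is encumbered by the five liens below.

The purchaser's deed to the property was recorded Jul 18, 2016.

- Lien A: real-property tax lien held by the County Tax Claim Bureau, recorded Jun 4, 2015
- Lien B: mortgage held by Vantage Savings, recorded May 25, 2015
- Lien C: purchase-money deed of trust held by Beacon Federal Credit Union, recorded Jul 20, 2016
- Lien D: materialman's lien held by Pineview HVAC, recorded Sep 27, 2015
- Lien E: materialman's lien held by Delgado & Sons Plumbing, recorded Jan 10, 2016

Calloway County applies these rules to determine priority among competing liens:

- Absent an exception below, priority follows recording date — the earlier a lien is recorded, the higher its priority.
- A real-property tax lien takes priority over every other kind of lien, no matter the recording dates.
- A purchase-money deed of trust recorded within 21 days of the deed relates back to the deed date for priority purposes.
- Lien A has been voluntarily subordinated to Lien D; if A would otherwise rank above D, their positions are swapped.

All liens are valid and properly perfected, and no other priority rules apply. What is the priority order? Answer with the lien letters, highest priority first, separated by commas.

D, B, A, E, C

Effective dates after the stated exceptions: C's effective date is the deed date, Jul 18, 2016.
As a real-property tax lien, A is senior to every other lien.
Remaining liens by effective date: B (May 25, 2015), D (Sep 27, 2015), E (Jan 10, 2016), C (Jul 18, 2016).
Because A would otherwise rank above D, the subordination swaps them.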